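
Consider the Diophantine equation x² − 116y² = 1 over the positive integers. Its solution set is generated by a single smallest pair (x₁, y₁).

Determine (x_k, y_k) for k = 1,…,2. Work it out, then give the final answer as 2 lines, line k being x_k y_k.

√116 = [10; 1,3,2,1,4,1,2,3,1,20, …], period ℓ=10 (even) → k=9
step 0: (10, 1)  from 10·(1,0) + (0,1)
step 1: (11, 1)  from 1·(10,1) + (1,0)
step 2: (43, 4)  from 3·(11,1) + (10,1)
step 3: (97, 9)  from 2·(43,4) + (11,1)
step 4: (140, 13)  from 1·(97,9) + (43,4)
…
step 8: (7550, 701)  from 3·(2251,209) + (797,74)
step 9: (9801, 910)  from 1·(7550,701) + (2251,209)
fundamental: x₁=9801, y₁=910  (since 96059601 − 116·828100 = 1)
n=2: (9801,910)∘(9801,910) = (9801·9801+116·910·910, 9801·910+910·9801) = (192119201,17837820)

9801 910
192119201 17837820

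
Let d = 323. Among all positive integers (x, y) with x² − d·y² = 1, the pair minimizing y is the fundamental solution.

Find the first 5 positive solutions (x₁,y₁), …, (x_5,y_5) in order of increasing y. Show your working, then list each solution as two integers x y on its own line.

18 1
647 36
23274 1295
837217 46584
30116538 1675729

[17; 1,34] for √323; ℓ=2 ⇒ convergent index 1
i=0: a=17 ⇒ p=17, q=1
i=1: a=1 ⇒ p=18, q=1
(x₁, y₁) = (18, 1);  18² − 323·1² = 1 ✓
n=2: (18,1)∘(18,1) = (18·18+323·1·1, 18·1+1·18) = (647,36)
n=3: (647,36)∘(18,1) = (18·647+323·1·36, 18·36+1·647) = (23274,1295)
n=4: (23274,1295)∘(18,1) = (18·23274+323·1·1295, 18·1295+1·23274) = (837217,46584)
n=5: (837217,46584)∘(18,1) = (18·837217+323·1·46584, 18·46584+1·837217) = (30116538,1675729)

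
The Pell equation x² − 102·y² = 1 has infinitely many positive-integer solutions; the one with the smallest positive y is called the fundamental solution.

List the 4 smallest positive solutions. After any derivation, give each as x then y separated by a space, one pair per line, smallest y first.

101 10
20401 2020
4120901 408030
832401601 82420040

[10; 10,20] for √102; ℓ=2 ⇒ convergent index 1
i=0: a=10 ⇒ p=10, q=1
i=1: a=10 ⇒ p=101, q=10
(x₁, y₁) = (101, 10);  101² − 102·10² = 1 ✓
k=2:  x_2 = 101·101+102·10·10 = 20401,  y_2 = 101·10+10·101 = 2020
k=3:  x_3 = 101·20401+102·10·2020 = 4120901,  y_3 = 101·2020+10·20401 = 408030
k=4:  x_4 = 101·4120901+102·10·408030 = 832401601,  y_4 = 101·408030+10·4120901 = 82420040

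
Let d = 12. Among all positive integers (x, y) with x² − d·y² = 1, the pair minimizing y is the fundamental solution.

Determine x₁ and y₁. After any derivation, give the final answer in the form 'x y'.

√12 = [3; 2,6, …], period ℓ=2 (even) → k=1
a_0=3:  p_0=3·1+0=3,  q_0=3·0+1=1
a_1=2:  p_1=2·3+1=7,  q_1=2·1+0=2
(x₁, y₁) = (7, 2);  7² − 12·2² = 1 ✓

7 2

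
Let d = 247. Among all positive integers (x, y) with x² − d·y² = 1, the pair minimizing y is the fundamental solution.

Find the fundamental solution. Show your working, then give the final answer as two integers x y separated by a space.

√247 = [15; 1,2,1,1,9,1,9,1,1,2,1,30, …], period ℓ=12 (even) → k=11
a_0=15:  p_0=15·1+0=15,  q_0=15·0+1=1
…
a_2=2:  p_2=2·16+15=47,  q_2=2·1+1=3
a_3=1:  p_3=1·47+16=63,  q_3=1·3+1=4
a_4=1:  p_4=1·63+47=110,  q_4=1·4+3=7
…
a_7=9:  p_7=9·1163+1053=11520,  q_7=9·74+67=733
a_8=1:  p_8=1·11520+1163=12683,  q_8=1·733+74=807
…
a_10=2:  p_10=2·24203+12683=61089,  q_10=2·1540+807=3887
a_11=1:  p_11=1·61089+24203=85292,  q_11=1·3887+1540=5427
→ (85292, 5427).  Check: 85292²=7274725264, 247·5427²=7274725263, difference 1.

85292 5427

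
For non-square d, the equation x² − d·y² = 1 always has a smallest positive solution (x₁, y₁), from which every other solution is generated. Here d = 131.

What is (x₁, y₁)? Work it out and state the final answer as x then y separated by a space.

10610 927

√131 → a₀=11, period (2,4,11,4,2,22); ℓ=6 even so k=5
step 0: (11, 1)  from 11·(1,0) + (0,1)
…
step 4: (4727, 413)  from 4·(1156,101) + (103,9)
step 5: (10610, 927)  from 2·(4727,413) + (1156,101)
(x₁, y₁) = (10610, 927);  10610² − 131·927² = 1 ✓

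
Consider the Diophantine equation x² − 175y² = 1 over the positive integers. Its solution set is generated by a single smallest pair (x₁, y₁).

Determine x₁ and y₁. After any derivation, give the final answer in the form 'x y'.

√175 = [13; 4,2,1,2,4,26, …], period ℓ=6 (even) → k=5
i=0: a=13 ⇒ p=13, q=1
…
i=4: a=2 ⇒ p=463, q=35
i=5: a=4 ⇒ p=2024, q=153
fundamental: x₁=2024, y₁=153  (since 4096576 − 175·23409 = 1)

2024 153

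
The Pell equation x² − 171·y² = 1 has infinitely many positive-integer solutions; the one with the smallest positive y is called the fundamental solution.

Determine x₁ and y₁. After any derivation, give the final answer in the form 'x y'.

√171 → a₀=13, period (13,26); ℓ=2 even so k=1
a_0=13:  p_0=13·1+0=13,  q_0=13·0+1=1
a_1=13:  p_1=13·13+1=170,  q_1=13·1+0=13
→ (170, 13).  Check: 170²=28900, 171·13²=28899, difference 1.

170 13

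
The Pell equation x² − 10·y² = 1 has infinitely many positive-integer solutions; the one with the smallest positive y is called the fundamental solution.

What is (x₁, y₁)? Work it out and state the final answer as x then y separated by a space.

19 6

√10 → a₀=3, period (6); ℓ=1 odd so k=1
k=0  a_k=3  p_k/q_k = 3/1
k=1  a_k=6  p_k/q_k = 19/6
fundamental: x₁=19, y₁=6  (since 361 − 10·36 = 1)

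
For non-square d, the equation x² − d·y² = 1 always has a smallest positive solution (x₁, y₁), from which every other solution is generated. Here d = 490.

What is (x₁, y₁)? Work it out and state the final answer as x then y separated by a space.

1039681 46968

d=490: √d = [22; 7,2,1,4,4,4,1,2,7,44] (ℓ=10, even), read p_9/q_9
a_0=22:  p_0=22·1+0=22,  q_0=22·0+1=1
a_1=7:  p_1=7·22+1=155,  q_1=7·1+0=7
…
a_3=1:  p_3=1·332+155=487,  q_3=1·15+7=22
a_4=4:  p_4=4·487+332=2280,  q_4=4·22+15=103
a_5=4:  p_5=4·2280+487=9607,  q_5=4·103+22=434
…
a_7=1:  p_7=1·40708+9607=50315,  q_7=1·1839+434=2273
a_8=2:  p_8=2·50315+40708=141338,  q_8=2·2273+1839=6385
a_9=7:  p_9=7·141338+50315=1039681,  q_9=7·6385+2273=46968
(x₁, y₁) = (1039681, 46968);  1039681² − 490·46968² = 1 ✓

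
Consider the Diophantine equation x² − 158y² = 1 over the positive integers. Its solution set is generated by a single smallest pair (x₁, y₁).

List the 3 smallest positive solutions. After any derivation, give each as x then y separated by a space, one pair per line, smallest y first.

d=158: √d = [12; 1,1,3,12,3,1,1,24] (ℓ=8, even), read p_7/q_7
k=0  a_k=12  p_k/q_k = 12/1
…
k=4  a_k=12  p_k/q_k = 1081/86
k=5  a_k=3  p_k/q_k = 3331/265
k=6  a_k=1  p_k/q_k = 4412/351
k=7  a_k=1  p_k/q_k = 7743/616
(x₁, y₁) = (7743, 616);  7743² − 158·616² = 1 ✓
k=2:  x_2 = 7743·7743+158·616·616 = 119908097,  y_2 = 7743·616+616·7743 = 9539376
k=3:  x_3 = 7743·119908097+158·616·9539376 = 1856896782399,  y_3 = 7743·9539376+616·119908097 = 147726776120

7743 616
119908097 9539376
1856896782399 147726776120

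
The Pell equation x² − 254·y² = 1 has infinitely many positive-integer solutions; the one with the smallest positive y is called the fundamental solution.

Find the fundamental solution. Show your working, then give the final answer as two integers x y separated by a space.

255 16

d=254: √d = [15; 1,14,1,30] (ℓ=4, even), read p_3/q_3
step 0: (15, 1)  from 15·(1,0) + (0,1)
step 1: (16, 1)  from 1·(15,1) + (1,0)
step 2: (239, 15)  from 14·(16,1) + (15,1)
step 3: (255, 16)  from 1·(239,15) + (16,1)
fundamental: x₁=255, y₁=16  (since 65025 − 254·256 = 1)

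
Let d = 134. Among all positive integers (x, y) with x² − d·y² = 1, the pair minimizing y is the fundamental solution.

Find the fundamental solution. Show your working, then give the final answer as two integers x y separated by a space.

145925 12606

[11; 1,1,2,1,3,…,1,1,22] for √134; ℓ=14 ⇒ convergent index 13
k=0  a_k=11  p_k/q_k = 11/1
k=1  a_k=1  p_k/q_k = 12/1
…
k=4  a_k=1  p_k/q_k = 81/7
k=5  a_k=3  p_k/q_k = 301/26
…
k=7  a_k=10  p_k/q_k = 4121/356
…
k=9  a_k=3  p_k/q_k = 17630/1523
k=10  a_k=1  p_k/q_k = 22133/1912
…
k=12  a_k=1  p_k/q_k = 84029/7259
k=13  a_k=1  p_k/q_k = 145925/12606
(x₁, y₁) = (145925, 12606);  145925² − 134·12606² = 1 ✓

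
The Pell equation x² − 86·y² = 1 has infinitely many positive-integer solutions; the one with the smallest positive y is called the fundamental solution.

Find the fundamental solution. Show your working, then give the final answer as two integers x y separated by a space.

√86 → a₀=9, period (3,1,1,1,8,1,1,1,3,18); ℓ=10 even so k=9
i=0: a=9 ⇒ p=9, q=1
…
i=2: a=1 ⇒ p=37, q=4
…
i=8: a=1 ⇒ p=2847, q=307
i=9: a=3 ⇒ p=10405, q=1122
→ (10405, 1122).  Check: 10405²=108264025, 86·1122²=108264024, difference 1.

10405 1122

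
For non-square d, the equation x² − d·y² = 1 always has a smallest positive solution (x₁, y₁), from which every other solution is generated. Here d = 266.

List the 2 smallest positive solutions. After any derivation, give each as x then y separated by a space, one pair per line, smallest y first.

685 42
938449 57540

√266 = [16; 3,4,3,32, …], period ℓ=4 (even) → k=3
step 0: (16, 1)  from 16·(1,0) + (0,1)
step 1: (49, 3)  from 3·(16,1) + (1,0)
step 2: (212, 13)  from 4·(49,3) + (16,1)
step 3: (685, 42)  from 3·(212,13) + (49,3)
fundamental: x₁=685, y₁=42  (since 469225 − 266·1764 = 1)
(x_2, y_2) = (685·685 + 266·42·42, 685·42 + 42·685) = (938449, 57540)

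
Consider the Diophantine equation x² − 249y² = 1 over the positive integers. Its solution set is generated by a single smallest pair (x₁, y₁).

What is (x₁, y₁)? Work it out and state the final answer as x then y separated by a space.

8553815 542076

√249 = [15; 1,3,1,1,5,…,3,1,30, …], period ℓ=16 (even) → k=15
k=0  a_k=15  p_k/q_k = 15/1
k=1  a_k=1  p_k/q_k = 16/1
k=2  a_k=3  p_k/q_k = 63/4
…
k=6  a_k=1  p_k/q_k = 931/59
…
k=8  a_k=10  p_k/q_k = 36751/2329
…
k=10  a_k=1  p_k/q_k = 150586/9543
…
k=12  a_k=1  p_k/q_k = 1017351/64472
k=13  a_k=1  p_k/q_k = 1884116/119401
k=14  a_k=3  p_k/q_k = 6669699/422675
k=15  a_k=1  p_k/q_k = 8553815/542076
→ (8553815, 542076).  Check: 8553815²=73167751054225, 249·542076²=73167751054224, difference 1.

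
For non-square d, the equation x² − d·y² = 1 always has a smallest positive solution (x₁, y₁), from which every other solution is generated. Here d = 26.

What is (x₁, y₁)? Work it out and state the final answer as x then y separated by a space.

√26 → a₀=5, period (10); ℓ=1 odd so k=1
k=0  a_k=5  p_k/q_k = 5/1
k=1  a_k=10  p_k/q_k = 51/10
(x₁, y₁) = (51, 10);  51² − 26·10² = 1 ✓

51 10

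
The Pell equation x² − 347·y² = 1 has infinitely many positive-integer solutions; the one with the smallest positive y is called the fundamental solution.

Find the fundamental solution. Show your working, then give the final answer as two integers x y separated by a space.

641602 34443

√347 = [18; 1,1,1,2,4,…,1,1,36, …], period ℓ=14 (even) → k=13
a_0=18:  p_0=18·1+0=18,  q_0=18·0+1=1
…
a_4=2:  p_4=2·56+37=149,  q_4=2·3+2=8
…
a_7=17:  p_7=17·801+652=14269,  q_7=17·43+35=766
…
a_11=1:  p_11=1·164168+74549=238717,  q_11=1·8813+4002=12815
a_12=1:  p_12=1·238717+164168=402885,  q_12=1·12815+8813=21628
a_13=1:  p_13=1·402885+238717=641602,  q_13=1·21628+12815=34443
→ (641602, 34443).  Check: 641602²=411653126404, 347·34443²=411653126403, difference 1.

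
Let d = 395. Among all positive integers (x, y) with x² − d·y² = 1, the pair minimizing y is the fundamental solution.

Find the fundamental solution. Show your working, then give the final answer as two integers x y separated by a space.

d=395: √d = [19; 1,6,1,38] (ℓ=4, even), read p_3/q_3
a_0=19:  p_0=19·1+0=19,  q_0=19·0+1=1
a_1=1:  p_1=1·19+1=20,  q_1=1·1+0=1
a_2=6:  p_2=6·20+19=139,  q_2=6·1+1=7
a_3=1:  p_3=1·139+20=159,  q_3=1·7+1=8
fundamental: x₁=159, y₁=8  (since 25281 − 395·64 = 1)

159 8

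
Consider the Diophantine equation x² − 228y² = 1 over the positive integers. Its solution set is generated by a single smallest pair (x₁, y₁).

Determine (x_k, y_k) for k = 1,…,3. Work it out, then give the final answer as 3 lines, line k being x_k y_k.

√228 = [15; 10,30, …], period ℓ=2 (even) → k=1
i=0: a=15 ⇒ p=15, q=1
i=1: a=10 ⇒ p=151, q=10
(x₁, y₁) = (151, 10);  151² − 228·10² = 1 ✓
(151+10√228)^2 = 45601 + 3020√228
(151+10√228)^3 = 13771351 + 912030√228

151 10
45601 3020
13771351 912030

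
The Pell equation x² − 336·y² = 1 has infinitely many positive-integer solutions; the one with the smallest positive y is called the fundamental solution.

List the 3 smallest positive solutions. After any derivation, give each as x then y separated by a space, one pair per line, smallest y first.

√336 = [18; 3,36, …], period ℓ=2 (even) → k=1
k=0  a_k=18  p_k/q_k = 18/1
k=1  a_k=3  p_k/q_k = 55/3
(x₁, y₁) = (55, 3);  55² − 336·3² = 1 ✓
(x_2, y_2) = (55·55 + 336·3·3, 55·3 + 3·55) = (6049, 330)
(x_3, y_3) = (55·6049 + 336·3·330, 55·330 + 3·6049) = (665335, 36297)

55 3
6049 330
665335 36297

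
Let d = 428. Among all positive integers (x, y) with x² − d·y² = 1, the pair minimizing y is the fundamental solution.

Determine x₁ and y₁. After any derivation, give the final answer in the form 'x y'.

1850887 89466

d=428: √d = [20; 1,2,4,1,5,10,5,1,4,2,1,40] (ℓ=12, even), read p_11/q_11
k=0  a_k=20  p_k/q_k = 20/1
…
k=2  a_k=2  p_k/q_k = 62/3
k=3  a_k=4  p_k/q_k = 269/13
k=4  a_k=1  p_k/q_k = 331/16
k=5  a_k=5  p_k/q_k = 1924/93
k=6  a_k=10  p_k/q_k = 19571/946
k=7  a_k=5  p_k/q_k = 99779/4823
…
k=9  a_k=4  p_k/q_k = 577179/27899
k=10  a_k=2  p_k/q_k = 1273708/61567
k=11  a_k=1  p_k/q_k = 1850887/89466
→ (1850887, 89466).  Check: 1850887²=3425782686769, 428·89466²=3425782686768, difference 1.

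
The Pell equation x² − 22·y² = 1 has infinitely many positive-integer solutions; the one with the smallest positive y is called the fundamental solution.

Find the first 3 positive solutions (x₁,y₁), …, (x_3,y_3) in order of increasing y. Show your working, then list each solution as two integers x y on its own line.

197 42
77617 16548
30580901 6519870

d=22: √d = [4; 1,2,4,2,1,8] (ℓ=6, even), read p_5/q_5
i=0: a=4 ⇒ p=4, q=1
i=1: a=1 ⇒ p=5, q=1
i=2: a=2 ⇒ p=14, q=3
i=3: a=4 ⇒ p=61, q=13
i=4: a=2 ⇒ p=136, q=29
i=5: a=1 ⇒ p=197, q=42
(x₁, y₁) = (197, 42);  197² − 22·42² = 1 ✓
k=2:  x_2 = 197·197+22·42·42 = 77617,  y_2 = 197·42+42·197 = 16548
k=3:  x_3 = 197·77617+22·42·16548 = 30580901,  y_3 = 197·16548+42·77617 = 6519870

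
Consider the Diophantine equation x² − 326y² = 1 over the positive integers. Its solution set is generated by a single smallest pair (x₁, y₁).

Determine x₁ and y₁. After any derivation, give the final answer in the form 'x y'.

√326 = [18; 18,36, …], period ℓ=2 (even) → k=1
a_0=18:  p_0=18·1+0=18,  q_0=18·0+1=1
a_1=18:  p_1=18·18+1=325,  q_1=18·1+0=18
(x₁, y₁) = (325, 18);  325² − 326·18² = 1 ✓

325 18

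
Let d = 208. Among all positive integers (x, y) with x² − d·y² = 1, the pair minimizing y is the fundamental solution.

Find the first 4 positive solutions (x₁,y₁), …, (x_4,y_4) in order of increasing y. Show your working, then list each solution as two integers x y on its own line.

649 45
842401 58410
1093435849 75816135
1419278889601 98409284820

d=208: √d = [14; 2,2,1,2,2,28] (ℓ=6, even), read p_5/q_5
step 0: (14, 1)  from 14·(1,0) + (0,1)
…
step 2: (72, 5)  from 2·(29,2) + (14,1)
step 3: (101, 7)  from 1·(72,5) + (29,2)
step 4: (274, 19)  from 2·(101,7) + (72,5)
step 5: (649, 45)  from 2·(274,19) + (101,7)
fundamental: x₁=649, y₁=45  (since 421201 − 208·2025 = 1)
(x_2, y_2) = (649·649 + 208·45·45, 649·45 + 45·649) = (842401, 58410)
(x_3, y_3) = (649·842401 + 208·45·58410, 649·58410 + 45·842401) = (1093435849, 75816135)
(x_4, y_4) = (649·1093435849 + 208·45·75816135, 649·75816135 + 45·1093435849) = (1419278889601, 98409284820)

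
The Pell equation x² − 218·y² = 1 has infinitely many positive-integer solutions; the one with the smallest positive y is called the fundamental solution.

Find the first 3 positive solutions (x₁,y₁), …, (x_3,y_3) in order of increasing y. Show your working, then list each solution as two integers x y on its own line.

126003 8534
31753512017 2150619204
8002075549230099 541968943114690

[14; 1,3,3,1,28] for √218; ℓ=5 ⇒ convergent index 9
a_0=14:  p_0=14·1+0=14,  q_0=14·0+1=1
a_1=1:  p_1=1·14+1=15,  q_1=1·1+0=1
…
a_3=3:  p_3=3·59+15=192,  q_3=3·4+1=13
…
a_8=3:  p_8=3·29633+7471=96370,  q_8=3·2007+506=6527
a_9=1:  p_9=1·96370+29633=126003,  q_9=1·6527+2007=8534
→ (126003, 8534).  Check: 126003²=15876756009, 218·8534²=15876756008, difference 1.
k=2:  x_2 = 126003·126003+218·8534·8534 = 31753512017,  y_2 = 126003·8534+8534·126003 = 2150619204
k=3:  x_3 = 126003·31753512017+218·8534·2150619204 = 8002075549230099,  y_3 = 126003·2150619204+8534·31753512017 = 541968943114690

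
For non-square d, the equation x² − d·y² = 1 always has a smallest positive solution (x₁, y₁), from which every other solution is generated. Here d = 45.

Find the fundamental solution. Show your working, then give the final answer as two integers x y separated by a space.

161 24

√45 → a₀=6, period (1,2,2,2,1,12); ℓ=6 even so k=5
step 0: (6, 1)  from 6·(1,0) + (0,1)
step 1: (7, 1)  from 1·(6,1) + (1,0)
…
step 4: (114, 17)  from 2·(47,7) + (20,3)
step 5: (161, 24)  from 1·(114,17) + (47,7)
→ (161, 24).  Check: 161²=25921, 45·24²=25920, difference 1.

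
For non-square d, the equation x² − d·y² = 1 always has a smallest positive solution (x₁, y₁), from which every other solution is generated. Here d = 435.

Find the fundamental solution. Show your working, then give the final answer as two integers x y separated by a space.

√435 → a₀=20, period (1,5,1,40); ℓ=4 even so k=3
step 0: (20, 1)  from 20·(1,0) + (0,1)
…
step 2: (125, 6)  from 5·(21,1) + (20,1)
step 3: (146, 7)  from 1·(125,6) + (21,1)
(x₁, y₁) = (146, 7);  146² − 435·7² = 1 ✓

146 7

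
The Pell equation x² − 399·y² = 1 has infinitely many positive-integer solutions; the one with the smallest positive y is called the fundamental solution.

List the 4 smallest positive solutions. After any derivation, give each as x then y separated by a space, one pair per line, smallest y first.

20 1
799 40
31940 1599
1276801 63920

√399 → a₀=19, period (1,38); ℓ=2 even so k=1
a_0=19:  p_0=19·1+0=19,  q_0=19·0+1=1
a_1=1:  p_1=1·19+1=20,  q_1=1·1+0=1
fundamental: x₁=20, y₁=1  (since 400 − 399·1 = 1)
n=2: (20,1)∘(20,1) = (20·20+399·1·1, 20·1+1·20) = (799,40)
n=3: (799,40)∘(20,1) = (20·799+399·1·40, 20·40+1·799) = (31940,1599)
n=4: (31940,1599)∘(20,1) = (20·31940+399·1·1599, 20·1599+1·31940) = (1276801,63920)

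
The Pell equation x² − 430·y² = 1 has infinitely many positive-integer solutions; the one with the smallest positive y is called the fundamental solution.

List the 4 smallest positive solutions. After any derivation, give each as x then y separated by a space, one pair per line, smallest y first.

d=430: √d = [20; 1,2,1,3,1,…,2,1,40] (ℓ=14, even), read p_13/q_13
step 0: (20, 1)  from 20·(1,0) + (0,1)
…
step 2: (62, 3)  from 2·(21,1) + (20,1)
step 3: (83, 4)  from 1·(62,3) + (21,1)
…
step 5: (394, 19)  from 1·(311,15) + (83,4)
step 6: (2675, 129)  from 6·(394,19) + (311,15)
…
step 8: (133439, 6435)  from 6·(21794,1051) + (2675,129)
step 9: (155233, 7486)  from 1·(133439,6435) + (21794,1051)
step 10: (599138, 28893)  from 3·(155233,7486) + (133439,6435)
…
step 12: (2107880, 101651)  from 2·(754371,36379) + (599138,28893)
step 13: (2862251, 138030)  from 1·(2107880,101651) + (754371,36379)
fundamental: x₁=2862251, y₁=138030  (since 8192480787001 − 430·19052280900 = 1)
k=2:  x_2 = 2862251·2862251+430·138030·138030 = 16384961574001,  y_2 = 2862251·138030+138030·2862251 = 790153011060
k=3:  x_3 = 2862251·16384961574001+430·138030·790153011060 = 93795745300289010251,  y_3 = 2862251·790153011060+138030·16384961574001 = 4523232492118854090
k=4:  x_4 = 2862251·93795745300289010251+430·138030·4523232492118854090 = 536933931562978654798296001,  y_4 = 2862251·4523232492118854090+138030·93795745300289010251 = 25893253447598574322902120

2862251 138030
16384961574001 790153011060
93795745300289010251 4523232492118854090
536933931562978654798296001 25893253447598574322902120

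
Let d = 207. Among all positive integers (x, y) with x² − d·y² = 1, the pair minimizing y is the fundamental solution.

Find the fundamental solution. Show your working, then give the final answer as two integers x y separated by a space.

1151 80

[14; 2,1,1,2,1,1,2,28] for √207; ℓ=8 ⇒ convergent index 7
a_0=14:  p_0=14·1+0=14,  q_0=14·0+1=1
…
a_3=1:  p_3=1·43+29=72,  q_3=1·3+2=5
…
a_6=1:  p_6=1·259+187=446,  q_6=1·18+13=31
a_7=2:  p_7=2·446+259=1151,  q_7=2·31+18=80
(x₁, y₁) = (1151, 80);  1151² − 207·80² = 1 ✓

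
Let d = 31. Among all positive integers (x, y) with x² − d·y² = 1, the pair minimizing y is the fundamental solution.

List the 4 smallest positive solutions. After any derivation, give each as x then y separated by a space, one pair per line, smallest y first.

1520 273
4620799 829920
14047227440 2522956527
42703566796801 7669787012160

[5; 1,1,3,5,3,1,1,10] for √31; ℓ=8 ⇒ convergent index 7
i=0: a=5 ⇒ p=5, q=1
i=1: a=1 ⇒ p=6, q=1
i=2: a=1 ⇒ p=11, q=2
…
i=4: a=5 ⇒ p=206, q=37
…
i=6: a=1 ⇒ p=863, q=155
i=7: a=1 ⇒ p=1520, q=273
→ (1520, 273).  Check: 1520²=2310400, 31·273²=2310399, difference 1.
k=2:  x_2 = 1520·1520+31·273·273 = 4620799,  y_2 = 1520·273+273·1520 = 829920
k=3:  x_3 = 1520·4620799+31·273·829920 = 14047227440,  y_3 = 1520·829920+273·4620799 = 2522956527
k=4:  x_4 = 1520·14047227440+31·273·2522956527 = 42703566796801,  y_4 = 1520·2522956527+273·14047227440 = 7669787012160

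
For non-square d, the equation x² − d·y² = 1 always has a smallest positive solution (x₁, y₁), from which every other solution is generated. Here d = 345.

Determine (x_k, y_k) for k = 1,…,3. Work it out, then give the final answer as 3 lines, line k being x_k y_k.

6761 364
91422241 4922008
1236211536041 66555391812

d=345: √d = [18; 1,1,2,1,6,1,2,1,1,36] (ℓ=10, even), read p_9/q_9
k=0  a_k=18  p_k/q_k = 18/1
…
k=2  a_k=1  p_k/q_k = 37/2
…
k=5  a_k=6  p_k/q_k = 873/47
k=6  a_k=1  p_k/q_k = 1003/54
…
k=8  a_k=1  p_k/q_k = 3882/209
k=9  a_k=1  p_k/q_k = 6761/364
→ (6761, 364).  Check: 6761²=45711121, 345·364²=45711120, difference 1.
k=2:  x_2 = 6761·6761+345·364·364 = 91422241,  y_2 = 6761·364+364·6761 = 4922008
k=3:  x_3 = 6761·91422241+345·364·4922008 = 1236211536041,  y_3 = 6761·4922008+364·91422241 = 66555391812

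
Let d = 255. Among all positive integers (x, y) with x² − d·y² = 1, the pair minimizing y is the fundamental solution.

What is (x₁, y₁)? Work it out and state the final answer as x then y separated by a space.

16 1

d=255: √d = [15; 1,30] (ℓ=2, even), read p_1/q_1
step 0: (15, 1)  from 15·(1,0) + (0,1)
step 1: (16, 1)  from 1·(15,1) + (1,0)
(x₁, y₁) = (16, 1);  16² − 255·1² = 1 ✓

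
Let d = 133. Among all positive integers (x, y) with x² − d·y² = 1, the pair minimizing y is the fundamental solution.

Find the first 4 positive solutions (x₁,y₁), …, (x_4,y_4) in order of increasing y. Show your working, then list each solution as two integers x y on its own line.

2588599 224460
13401689565601 1162073863080
69383200415647777399 6016286479789825380
359210566425477440164982401 31147506330593762303822160

[11; 1,1,7,5,1,…,1,1,22] for √133; ℓ=16 ⇒ convergent index 15
k=0  a_k=11  p_k/q_k = 11/1
…
k=2  a_k=1  p_k/q_k = 23/2
…
k=5  a_k=1  p_k/q_k = 1061/92
…
k=7  a_k=1  p_k/q_k = 3010/261
k=8  a_k=2  p_k/q_k = 7969/691
…
k=11  a_k=1  p_k/q_k = 29927/2595
…
k=14  a_k=1  p_k/q_k = 1378591/119539
k=15  a_k=1  p_k/q_k = 2588599/224460
→ (2588599, 224460).  Check: 2588599²=6700844782801, 133·224460²=6700844782800, difference 1.
k=2:  x_2 = 2588599·2588599+133·224460·224460 = 13401689565601,  y_2 = 2588599·224460+224460·2588599 = 1162073863080
k=3:  x_3 = 2588599·13401689565601+133·224460·1162073863080 = 69383200415647777399,  y_3 = 2588599·1162073863080+224460·13401689565601 = 6016286479789825380
k=4:  x_4 = 2588599·69383200415647777399+133·224460·6016286479789825380 = 359210566425477440164982401,  y_4 = 2588599·6016286479789825380+224460·69383200415647777399 = 31147506330593762303822160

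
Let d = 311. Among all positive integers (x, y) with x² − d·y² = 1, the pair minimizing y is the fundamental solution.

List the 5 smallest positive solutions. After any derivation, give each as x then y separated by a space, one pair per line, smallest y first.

√311 = [17; 1,1,1,2,1,…,1,1,34, …], period ℓ=16 (even) → k=15
k=0  a_k=17  p_k/q_k = 17/1
k=1  a_k=1  p_k/q_k = 18/1
…
k=6  a_k=6  p_k/q_k = 1305/74
k=7  a_k=3  p_k/q_k = 4109/233
k=8  a_k=17  p_k/q_k = 71158/4035
…
k=12  a_k=2  p_k/q_k = 4565134/258865
k=13  a_k=1  p_k/q_k = 6159373/349266
k=14  a_k=1  p_k/q_k = 10724507/608131
k=15  a_k=1  p_k/q_k = 16883880/957397
fundamental: x₁=16883880, y₁=957397  (since 285065403854400 − 311·916609015609 = 1)
k=2:  x_2 = 16883880·16883880+311·957397·957397 = 570130807708799,  y_2 = 16883880·957397+957397·16883880 = 32329152120720
k=3:  x_3 = 16883880·570130807708799+311·957397·32329152120720 = 19252040283316857636360,  y_3 = 16883880·32329152120720+957397·570130807708799 = 1091683049815963029803
k=4:  x_4 = 16883880·19252040283316857636360+311·957397·1091683049815963029803 = 650098275797375082487964044801,  y_4 = 16883880·1091683049815963029803+957397·19252040283316857636360 = 36863691222253451430108430560
k=5:  x_5 = 16883880·650098275797375082487964044801+311·957397·36863691222253451430108430560 = 21952362553539551163393489436611779400,  y_5 = 16883880·36863691222253451430108430560+957397·650098275797375082487964044801 = 1244804277907160115380508441163715797

16883880 957397
570130807708799 32329152120720
19252040283316857636360 1091683049815963029803
650098275797375082487964044801 36863691222253451430108430560
21952362553539551163393489436611779400 1244804277907160115380508441163715797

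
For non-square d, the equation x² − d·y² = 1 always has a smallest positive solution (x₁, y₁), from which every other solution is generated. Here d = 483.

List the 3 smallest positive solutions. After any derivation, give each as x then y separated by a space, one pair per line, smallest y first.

d=483: √d = [21; 1,42] (ℓ=2, even), read p_1/q_1
a_0=21:  p_0=21·1+0=21,  q_0=21·0+1=1
a_1=1:  p_1=1·21+1=22,  q_1=1·1+0=1
fundamental: x₁=22, y₁=1  (since 484 − 483·1 = 1)
n=2: (22,1)∘(22,1) = (22·22+483·1·1, 22·1+1·22) = (967,44)
n=3: (967,44)∘(22,1) = (22·967+483·1·44, 22·44+1·967) = (42526,1935)

22 1
967 44
42526 1935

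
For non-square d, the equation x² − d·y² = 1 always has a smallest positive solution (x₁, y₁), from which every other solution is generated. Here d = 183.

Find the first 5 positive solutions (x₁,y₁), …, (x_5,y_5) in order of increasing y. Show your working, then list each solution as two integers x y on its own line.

487 36
474337 35064
462003751 34152300
449991179137 33264305136
438290946475687 32399399050164

[13; 1,1,8,1,1,26] for √183; ℓ=6 ⇒ convergent index 5
i=0: a=13 ⇒ p=13, q=1
i=1: a=1 ⇒ p=14, q=1
i=2: a=1 ⇒ p=27, q=2
…
i=4: a=1 ⇒ p=257, q=19
i=5: a=1 ⇒ p=487, q=36
fundamental: x₁=487, y₁=36  (since 237169 − 183·1296 = 1)
n=2: (487,36)∘(487,36) = (487·487+183·36·36, 487·36+36·487) = (474337,35064)
n=3: (474337,35064)∘(487,36) = (487·474337+183·36·35064, 487·35064+36·474337) = (462003751,34152300)
n=4: (462003751,34152300)∘(487,36) = (487·462003751+183·36·34152300, 487·34152300+36·462003751) = (449991179137,33264305136)
n=5: (449991179137,33264305136)∘(487,36) = (487·449991179137+183·36·33264305136, 487·33264305136+36·449991179137) = (438290946475687,32399399050164)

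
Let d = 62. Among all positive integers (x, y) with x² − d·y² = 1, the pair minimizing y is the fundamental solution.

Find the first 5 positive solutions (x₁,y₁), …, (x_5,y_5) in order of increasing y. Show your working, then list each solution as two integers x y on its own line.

63 8
7937 1008
999999 127000
125991937 16000992
15873984063 2015997992

√62 = [7; 1,6,1,14, …], period ℓ=4 (even) → k=3
step 0: (7, 1)  from 7·(1,0) + (0,1)
step 1: (8, 1)  from 1·(7,1) + (1,0)
step 2: (55, 7)  from 6·(8,1) + (7,1)
step 3: (63, 8)  from 1·(55,7) + (8,1)
fundamental: x₁=63, y₁=8  (since 3969 − 62·64 = 1)
n=2: (63,8)∘(63,8) = (63·63+62·8·8, 63·8+8·63) = (7937,1008)
n=3: (7937,1008)∘(63,8) = (63·7937+62·8·1008, 63·1008+8·7937) = (999999,127000)
n=4: (999999,127000)∘(63,8) = (63·999999+62·8·127000, 63·127000+8·999999) = (125991937,16000992)
n=5: (125991937,16000992)∘(63,8) = (63·125991937+62·8·16000992, 63·16000992+8·125991937) = (15873984063,2015997992)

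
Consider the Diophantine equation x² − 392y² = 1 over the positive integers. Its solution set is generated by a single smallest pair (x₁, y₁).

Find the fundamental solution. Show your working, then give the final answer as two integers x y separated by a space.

99 5

d=392: √d = [19; 1,3,1,38] (ℓ=4, even), read p_3/q_3
a_0=19:  p_0=19·1+0=19,  q_0=19·0+1=1
…
a_2=3:  p_2=3·20+19=79,  q_2=3·1+1=4
a_3=1:  p_3=1·79+20=99,  q_3=1·4+1=5
→ (99, 5).  Check: 99²=9801, 392·5²=9800, difference 1.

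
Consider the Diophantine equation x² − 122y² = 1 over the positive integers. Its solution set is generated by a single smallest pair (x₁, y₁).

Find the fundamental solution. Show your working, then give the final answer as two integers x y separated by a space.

[11; 22] for √122; ℓ=1 ⇒ convergent index 1
step 0: (11, 1)  from 11·(1,0) + (0,1)
step 1: (243, 22)  from 22·(11,1) + (1,0)
fundamental: x₁=243, y₁=22  (since 59049 − 122·484 = 1)

243 22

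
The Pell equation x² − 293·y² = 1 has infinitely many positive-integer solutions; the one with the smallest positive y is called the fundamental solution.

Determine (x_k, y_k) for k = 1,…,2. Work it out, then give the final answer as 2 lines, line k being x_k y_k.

[17; 8,1,1,8,34] for √293; ℓ=5 ⇒ convergent index 9
step 0: (17, 1)  from 17·(1,0) + (0,1)
step 1: (137, 8)  from 8·(17,1) + (1,0)
…
step 3: (291, 17)  from 1·(154,9) + (137,8)
…
step 8: (1444507, 84389)  from 1·(764593,44668) + (679914,39721)
step 9: (12320649, 719780)  from 8·(1444507,84389) + (764593,44668)
fundamental: x₁=12320649, y₁=719780  (since 151798391781201 − 293·518083248400 = 1)
(x_2, y_2) = (12320649·12320649 + 293·719780·719780, 12320649·719780 + 719780·12320649) = (303596783562401, 17736313474440)

12320649 719780
303596783562401 17736313474440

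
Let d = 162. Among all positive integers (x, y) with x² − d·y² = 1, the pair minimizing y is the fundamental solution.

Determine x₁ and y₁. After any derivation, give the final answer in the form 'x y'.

19601 1540

√162 → a₀=12, period (1,2,1,2,12,2,1,2,1,24); ℓ=10 even so k=9
k=0  a_k=12  p_k/q_k = 12/1
k=1  a_k=1  p_k/q_k = 13/1
…
k=3  a_k=1  p_k/q_k = 51/4
k=4  a_k=2  p_k/q_k = 140/11
k=5  a_k=12  p_k/q_k = 1731/136
…
k=7  a_k=1  p_k/q_k = 5333/419
k=8  a_k=2  p_k/q_k = 14268/1121
k=9  a_k=1  p_k/q_k = 19601/1540
(x₁, y₁) = (19601, 1540);  19601² − 162·1540² = 1 ✓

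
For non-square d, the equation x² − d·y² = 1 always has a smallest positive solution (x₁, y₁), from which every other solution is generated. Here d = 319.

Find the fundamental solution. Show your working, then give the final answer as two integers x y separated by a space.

12901780 722361

d=319: √d = [17; 1,6,5,1,4,…,6,1,34] (ℓ=14, even), read p_13/q_13
i=0: a=17 ⇒ p=17, q=1
…
i=10: a=1 ⇒ p=309613, q=17335
…
i=12: a=6 ⇒ p=11102899, q=621643
i=13: a=1 ⇒ p=12901780, q=722361
fundamental: x₁=12901780, y₁=722361  (since 166455927168400 − 319·521805414321 = 1)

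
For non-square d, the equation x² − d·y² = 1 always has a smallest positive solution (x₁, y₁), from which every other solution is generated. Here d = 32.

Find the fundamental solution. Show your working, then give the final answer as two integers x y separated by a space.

17 3

√32 → a₀=5, period (1,1,1,10); ℓ=4 even so k=3
a_0=5:  p_0=5·1+0=5,  q_0=5·0+1=1
a_1=1:  p_1=1·5+1=6,  q_1=1·1+0=1
a_2=1:  p_2=1·6+5=11,  q_2=1·1+1=2
a_3=1:  p_3=1·11+6=17,  q_3=1·2+1=3
→ (17, 3).  Check: 17²=289, 32·3²=288, difference 1.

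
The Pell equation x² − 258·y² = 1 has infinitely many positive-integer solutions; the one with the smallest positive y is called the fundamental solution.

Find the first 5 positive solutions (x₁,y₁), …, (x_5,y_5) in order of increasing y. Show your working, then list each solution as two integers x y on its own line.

d=258: √d = [16; 16,32] (ℓ=2, even), read p_1/q_1
i=0: a=16 ⇒ p=16, q=1
i=1: a=16 ⇒ p=257, q=16
fundamental: x₁=257, y₁=16  (since 66049 − 258·256 = 1)
(x_2, y_2) = (257·257 + 258·16·16, 257·16 + 16·257) = (132097, 8224)
(x_3, y_3) = (257·132097 + 258·16·8224, 257·8224 + 16·132097) = (67897601, 4227120)
(x_4, y_4) = (257·67897601 + 258·16·4227120, 257·4227120 + 16·67897601) = (34899234817, 2172731456)
(x_5, y_5) = (257·34899234817 + 258·16·2172731456, 257·2172731456 + 16·34899234817) = (17938138798337, 1116779741264)

257 16
132097 8224
67897601 4227120
34899234817 2172731456
17938138798337 1116779741264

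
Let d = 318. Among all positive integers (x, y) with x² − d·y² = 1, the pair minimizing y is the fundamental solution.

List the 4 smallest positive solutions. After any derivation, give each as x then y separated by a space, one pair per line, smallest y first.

107 6
22897 1284
4899851 274770
1048545217 58799496

√318 → a₀=17, period (1,4,1,34); ℓ=4 even so k=3
k=0  a_k=17  p_k/q_k = 17/1
…
k=2  a_k=4  p_k/q_k = 89/5
k=3  a_k=1  p_k/q_k = 107/6
(x₁, y₁) = (107, 6);  107² − 318·6² = 1 ✓
(x_2, y_2) = (107·107 + 318·6·6, 107·6 + 6·107) = (22897, 1284)
(x_3, y_3) = (107·22897 + 318·6·1284, 107·1284 + 6·22897) = (4899851, 274770)
(x_4, y_4) = (107·4899851 + 318·6·274770, 107·274770 + 6·4899851) = (1048545217, 58799496)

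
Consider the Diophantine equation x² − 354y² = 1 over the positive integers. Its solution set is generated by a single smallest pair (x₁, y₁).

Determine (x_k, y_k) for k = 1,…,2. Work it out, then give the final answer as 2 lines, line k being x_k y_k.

258065 13716
133195088449 7079239080

d=354: √d = [18; 1,4,2,2,18,2,2,4,1,36] (ℓ=10, even), read p_9/q_9
i=0: a=18 ⇒ p=18, q=1
…
i=2: a=4 ⇒ p=94, q=5
…
i=5: a=18 ⇒ p=9351, q=497
i=6: a=2 ⇒ p=19210, q=1021
…
i=8: a=4 ⇒ p=210294, q=11177
i=9: a=1 ⇒ p=258065, q=13716
(x₁, y₁) = (258065, 13716);  258065² − 354·13716² = 1 ✓
n=2: (258065,13716)∘(258065,13716) = (258065·258065+354·13716·13716, 258065·13716+13716·258065) = (133195088449,7079239080)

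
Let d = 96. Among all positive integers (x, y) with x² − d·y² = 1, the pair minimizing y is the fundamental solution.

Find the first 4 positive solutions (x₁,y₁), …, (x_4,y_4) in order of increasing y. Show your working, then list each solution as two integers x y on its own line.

49 5
4801 490
470449 48015
46099201 4704980

[9; 1,3,1,18] for √96; ℓ=4 ⇒ convergent index 3
step 0: (9, 1)  from 9·(1,0) + (0,1)
…
step 2: (39, 4)  from 3·(10,1) + (9,1)
step 3: (49, 5)  from 1·(39,4) + (10,1)
(x₁, y₁) = (49, 5);  49² − 96·5² = 1 ✓
(49+5√96)^2 = 4801 + 490√96
(49+5√96)^3 = 470449 + 48015√96
(49+5√96)^4 = 46099201 + 4704980√96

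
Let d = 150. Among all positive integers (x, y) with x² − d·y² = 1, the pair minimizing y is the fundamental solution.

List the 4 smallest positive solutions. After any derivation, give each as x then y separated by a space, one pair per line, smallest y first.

d=150: √d = [12; 4,24] (ℓ=2, even), read p_1/q_1
step 0: (12, 1)  from 12·(1,0) + (0,1)
step 1: (49, 4)  from 4·(12,1) + (1,0)
fundamental: x₁=49, y₁=4  (since 2401 − 150·16 = 1)
k=2:  x_2 = 49·49+150·4·4 = 4801,  y_2 = 49·4+4·49 = 392
k=3:  x_3 = 49·4801+150·4·392 = 470449,  y_3 = 49·392+4·4801 = 38412
k=4:  x_4 = 49·470449+150·4·38412 = 46099201,  y_4 = 49·38412+4·470449 = 3763984

49 4
4801 392
470449 38412
46099201 3763984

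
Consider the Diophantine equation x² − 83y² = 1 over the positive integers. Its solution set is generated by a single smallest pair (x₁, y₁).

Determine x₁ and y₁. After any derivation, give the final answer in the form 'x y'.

√83 → a₀=9, period (9,18); ℓ=2 even so k=1
a_0=9:  p_0=9·1+0=9,  q_0=9·0+1=1
a_1=9:  p_1=9·9+1=82,  q_1=9·1+0=9
(x₁, y₁) = (82, 9);  82² − 83·9² = 1 ✓

82 9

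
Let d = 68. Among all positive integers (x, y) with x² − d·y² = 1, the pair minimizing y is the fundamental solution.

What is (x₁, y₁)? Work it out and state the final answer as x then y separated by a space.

33 4

√68 → a₀=8, period (4,16); ℓ=2 even so k=1
i=0: a=8 ⇒ p=8, q=1
i=1: a=4 ⇒ p=33, q=4
→ (33, 4).  Check: 33²=1089, 68·4²=1088, difference 1.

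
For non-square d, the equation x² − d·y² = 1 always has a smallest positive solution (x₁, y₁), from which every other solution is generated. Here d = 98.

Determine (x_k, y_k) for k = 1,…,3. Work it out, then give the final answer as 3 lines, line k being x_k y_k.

[9; 1,8,1,18] for √98; ℓ=4 ⇒ convergent index 3
step 0: (9, 1)  from 9·(1,0) + (0,1)
…
step 2: (89, 9)  from 8·(10,1) + (9,1)
step 3: (99, 10)  from 1·(89,9) + (10,1)
(x₁, y₁) = (99, 10);  99² − 98·10² = 1 ✓
(x_2, y_2) = (99·99 + 98·10·10, 99·10 + 10·99) = (19601, 1980)
(x_3, y_3) = (99·19601 + 98·10·1980, 99·1980 + 10·19601) = (3880899, 392030)

99 10
19601 1980
3880899 392030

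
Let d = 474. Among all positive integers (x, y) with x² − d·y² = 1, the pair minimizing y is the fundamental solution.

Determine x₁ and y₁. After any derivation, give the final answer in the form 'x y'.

[21; 1,3,2,1,1,…,3,1,42] for √474; ℓ=14 ⇒ convergent index 13
a_0=21:  p_0=21·1+0=21,  q_0=21·0+1=1
…
a_3=2:  p_3=2·87+22=196,  q_3=2·4+1=9
…
a_8=1:  p_8=1·5051+762=5813,  q_8=1·232+35=267
…
a_10=1:  p_10=1·10864+5813=16677,  q_10=1·499+267=766
…
a_12=3:  p_12=3·44218+16677=149331,  q_12=3·2031+766=6859
a_13=1:  p_13=1·149331+44218=193549,  q_13=1·6859+2031=8890
→ (193549, 8890).  Check: 193549²=37461215401, 474·8890²=37461215400, difference 1.

193549 8890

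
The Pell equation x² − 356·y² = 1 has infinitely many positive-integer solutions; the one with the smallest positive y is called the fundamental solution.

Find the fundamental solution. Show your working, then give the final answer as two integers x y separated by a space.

500001 26500

[18; 1,6,1,1,2,…,6,1,36] for √356; ℓ=14 ⇒ convergent index 13
k=0  a_k=18  p_k/q_k = 18/1
k=1  a_k=1  p_k/q_k = 19/1
…
k=3  a_k=1  p_k/q_k = 151/8
…
k=5  a_k=2  p_k/q_k = 717/38
…
k=8  a_k=1  p_k/q_k = 9717/515
k=9  a_k=2  p_k/q_k = 28151/1492
k=10  a_k=1  p_k/q_k = 37868/2007
…
k=12  a_k=6  p_k/q_k = 433982/23001
k=13  a_k=1  p_k/q_k = 500001/26500
fundamental: x₁=500001, y₁=26500  (since 250001000001 − 356·702250000 = 1)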